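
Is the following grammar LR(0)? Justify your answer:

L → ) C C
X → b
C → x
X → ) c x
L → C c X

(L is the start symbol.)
Augment with L' → L and build the canonical LR(0) collection (I0 = CLOSURE({[L' → . L]}), then GOTO on every symbol after a dot until no new states appear). It has 13 states:
  I0: { [C → . x], [L → . ) C C], [L → . C c X], [L' → . L] }  — shift
  I1: { [C → . x], [L → ) . C C] }  — shift
  I2: { [L → C . c X] }  — shift
  I3: { [L' → L .] }  — accept
  I4: { [C → x .] }  — reduce
  I5: { [L → C c . X], [X → . ) c x], [X → . b] }  — shift
  I6: { [X → ) . c x] }  — shift
  I7: { [L → C c X .] }  — reduce
  I8: { [X → b .] }  — reduce
  I9: { [X → ) c . x] }  — shift
  I10: { [X → ) c x .] }  — reduce
  I11: { [C → . x], [L → ) C . C] }  — shift
  I12: { [L → ) C C .] }  — reduce

Every state is either a pure shift/goto state or contains exactly one complete item and nothing to shift — no conflicts. The grammar is LR(0).

Answer: Yes, the grammar is LR(0)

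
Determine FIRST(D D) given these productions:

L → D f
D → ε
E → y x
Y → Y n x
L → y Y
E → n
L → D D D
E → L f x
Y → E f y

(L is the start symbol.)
FIRST sets of the non-terminals involved (from the grammar, by fixed-point iteration):
  FIRST(D) = { ε }

To compute FIRST(D D), process the symbols left to right:
Symbol D is a non-terminal. Add FIRST(D) \ {ε} = { }
D is nullable (ε ∈ FIRST(D)), continue to the next symbol.
Symbol D is a non-terminal. Add FIRST(D) \ {ε} = { }
D is nullable (ε ∈ FIRST(D)), continue to the next symbol.
All symbols are nullable, so ε is in the result.
FIRST(D D) = { ε }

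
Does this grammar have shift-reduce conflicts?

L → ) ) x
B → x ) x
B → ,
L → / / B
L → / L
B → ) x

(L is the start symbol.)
No shift-reduce conflicts

A shift-reduce conflict occurs when an LR(0) state has both:
  - a complete (reduce) item [A → α .] (dot at the end), and
  - a shift item [B → β . c γ] (dot before a terminal).

Augment with L' → L and build the canonical LR(0) collection (I0 = CLOSURE({[L' → . L]}), then GOTO on every symbol after a dot until no new states appear). It has 15 states:
  I0: { [L → . ) ) x], [L → . / / B], [L → . / L], [L' → . L] }  — shift
  I1: { [L → ) . ) x] }  — shift
  I2: { [L → . ) ) x], [L → . / / B], [L → . / L], [L → / . / B], [L → / . L] }  — shift
  I3: { [L' → L .] }  — accept
  I4: { [B → . ) x], [B → . ,], [B → . x ) x], [L → . ) ) x], [L → . / / B], [L → . / L], [L → / . / B], [L → / . L], [L → / / . B] }  — shift
  I5: { [L → / L .] }  — reduce
  I6: { [B → ) . x], [L → ) . ) x] }  — shift
  I7: { [B → , .] }  — reduce
  I8: { [L → / / B .] }  — reduce
  I9: { [B → x . ) x] }  — shift
  I10: { [B → x ) . x] }  — shift
  I11: { [B → x ) x .] }  — reduce
  I12: { [L → ) ) . x] }  — shift
  I13: { [B → ) x .] }  — reduce
  I14: { [L → ) ) x .] }  — reduce

No state contains both a complete item and a shift item.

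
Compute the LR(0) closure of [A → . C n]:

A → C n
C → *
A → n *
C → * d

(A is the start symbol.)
{ [A → . C n], [C → . * d], [C → . *] }

Start with: [A → . C n]
  [A → . C n] has the dot before C: add [C → . *], [C → . * d]
No further items can be added.

CLOSURE = { [A → . C n], [C → . * d], [C → . *] }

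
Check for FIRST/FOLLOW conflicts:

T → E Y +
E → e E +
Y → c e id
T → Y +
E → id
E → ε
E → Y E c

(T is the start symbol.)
Yes. E → Y E c with FOLLOW(E) on { 'c' }

Nullable non-terminals: E.
FIRST sets used below: FIRST(Y) = { 'c' }

E: nullable alternative(s) E → ε; FOLLOW(E) = { '+', 'c' }
  E → e E +: FIRST \ {ε} = { 'e' } — disjoint from FOLLOW(E)
  E → id: FIRST \ {ε} = { 'id' } — disjoint from FOLLOW(E)
  E → ε: FIRST \ {ε} = { } — this is the only nullable alternative, skip
  E → Y E c: FIRST \ {ε} = { 'c' } — overlaps FOLLOW(E) on { 'c' }: CONFLICT

T, Y have no nullable alternative, so no FIRST/FOLLOW check is needed there.

So the grammar has 1 FIRST/FOLLOW conflict (marked CONFLICT above).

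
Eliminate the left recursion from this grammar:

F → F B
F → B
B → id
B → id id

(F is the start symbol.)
F is directly left-recursive. The standard transformation for
  A → A α₁ | ... | A α_m | β₁ | ... | β_n
is
  A  → β₁ A' | ... | β_n A'
  A' → α₁ A' | ... | α_m A' | ε

F → B becomes F → B F'
F → F B becomes F' → B F'
Add F' → ε

Productions for other non-terminals are unchanged:
  B → id
  B → id id

Resulting grammar:
F → B F'
F' → B F'
F' → ε
B → id
B → id id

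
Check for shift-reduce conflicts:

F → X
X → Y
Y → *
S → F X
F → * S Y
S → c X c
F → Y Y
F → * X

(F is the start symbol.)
Yes — I1: [Y → * .] vs [F → . * S Y]; I4: [X → Y .] vs [Y → . *]

A shift-reduce conflict occurs when an LR(0) state has both:
  - a complete (reduce) item [A → α .] (dot at the end), and
  - a shift item [B → β . c γ] (dot before a terminal).

Augment with F' → F and build the canonical LR(0) collection (I0 = CLOSURE({[F' → . F]}), then GOTO on every symbol after a dot until no new states appear). It has 16 states:
  I0: { [F → . * S Y], [F → . * X], [F → . X], [F → . Y Y], [F' → . F], [X → . Y], [Y → . *] }  — shift
  I1: { [F → * . S Y], [F → * . X], [F → . * S Y], [F → . * X], [F → . X], [F → . Y Y], [S → . F X], [S → . c X c], [X → . Y], [Y → * .], [Y → . *] }  — shift, reduce
  I2: { [F' → F .] }  — accept
  I3: { [F → X .] }  — reduce
  I4: { [F → Y . Y], [X → Y .], [Y → . *] }  — shift, reduce
  I5: { [Y → * .] }  — reduce
  I6: { [F → Y Y .] }  — reduce
  I7: { [S → F . X], [X → . Y], [Y → . *] }  — shift
  I8: { [F → * S . Y], [Y → . *] }  — shift
  I9: { [F → * X .], [F → X .] }  — 2 reduces
  I10: { [S → c . X c], [X → . Y], [Y → . *] }  — shift
  I11: { [S → c X . c] }  — shift
  I12: { [X → Y .] }  — reduce
  I13: { [S → c X c .] }  — reduce
  I14: { [F → * S Y .] }  — reduce
  I15: { [S → F X .] }  — reduce

I1 contains reduce item [Y → * .] and shift items [F → . * S Y], [F → . * X], [S → . c X c], [Y → . *] — shift-reduce conflict.
I4 contains reduce item [X → Y .] and shift item [Y → . *] — shift-reduce conflict.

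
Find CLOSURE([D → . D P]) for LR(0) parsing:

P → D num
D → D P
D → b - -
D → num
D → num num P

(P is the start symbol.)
To compute CLOSURE, for each item [A → α.Bβ] where B is a non-terminal, add [B → .γ] for all productions B → γ; repeat for the newly added items until nothing changes.

Start with: [D → . D P]
  [D → . D P] has the dot before D: add [D → . b - -], [D → . num], [D → . num num P]
No further items can be added.

CLOSURE = { [D → . D P], [D → . b - -], [D → . num num P], [D → . num] }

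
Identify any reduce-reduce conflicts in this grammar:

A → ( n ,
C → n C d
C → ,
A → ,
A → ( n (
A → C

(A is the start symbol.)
A reduce-reduce conflict occurs when an LR(0) state has two complete items [A → α .] and [B → β .] — both call for a reduction, and with no lookahead the parser cannot choose between them.

Augment with A' → A and build the canonical LR(0) collection (I0 = CLOSURE({[A' → . A]}), then GOTO on every symbol after a dot until no new states appear). It has 12 states:
  I0: { [A → . ( n (], [A → . ( n ,], [A → . ,], [A → . C], [A' → . A], [C → . ,], [C → . n C d] }  — shift
  I1: { [A → ( . n (], [A → ( . n ,] }  — shift
  I2: { [A → , .], [C → , .] }  — 2 reduces
  I3: { [A' → A .] }  — accept
  I4: { [A → C .] }  — reduce
  I5: { [C → . ,], [C → . n C d], [C → n . C d] }  — shift
  I6: { [C → , .] }  — reduce
  I7: { [C → n C . d] }  — shift
  I8: { [C → n C d .] }  — reduce
  I9: { [A → ( n . (], [A → ( n . ,] }  — shift
  I10: { [A → ( n ( .] }  — reduce
  I11: { [A → ( n , .] }  — reduce

I2 contains complete items [A → , .], [C → , .] — reduce-reduce conflict.

Answer: Yes — I2: [A → , .] vs [C → , .]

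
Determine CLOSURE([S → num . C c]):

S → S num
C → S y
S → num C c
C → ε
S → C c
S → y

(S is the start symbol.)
{ [C → . S y], [C → .], [S → . C c], [S → . S num], [S → . num C c], [S → . y], [S → num . C c] }

Start with: [S → num . C c]
  [S → num . C c] has the dot before C: add [C → . S y], [C → .]
  [C → . S y] has the dot before S: add [S → . S num], [S → . num C c], [S → . C c], [S → . y]
No further items can be added.

CLOSURE = { [C → . S y], [C → .], [S → . C c], [S → . S num], [S → . num C c], [S → . y], [S → num . C c] }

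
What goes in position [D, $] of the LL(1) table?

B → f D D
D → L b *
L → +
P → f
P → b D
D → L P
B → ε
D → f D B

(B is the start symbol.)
To find M[D, $], we find productions for D where $ is in the predict set (PREDICT(N → α) = (FIRST(α) \ {ε}) ∪ (FOLLOW(N) if α ⇒* ε)).

Relevant sets:
  FIRST(L) = { '+' }

D → L b *: PREDICT = { '+' }
D → L P: PREDICT = { '+' }
D → f D B: PREDICT = { 'f' }

M[D, $] is empty (no production applies)

Answer: Empty (error entry)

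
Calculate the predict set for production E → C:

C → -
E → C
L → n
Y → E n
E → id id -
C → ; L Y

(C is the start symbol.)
PREDICT(E → C) = (FIRST(RHS) \ {ε}) ∪ (FOLLOW(E) if ε ∈ FIRST(RHS), i.e. RHS ⇒* ε)
FIRST(C) = { '-', ';' }
FIRST(C) = { '-', ';' }
ε ∉ FIRST(C), so FOLLOW(E) is not added.
PREDICT(E → C) = { '-', ';' }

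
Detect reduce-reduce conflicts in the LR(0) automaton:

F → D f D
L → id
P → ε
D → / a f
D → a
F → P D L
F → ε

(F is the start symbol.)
Augment with F' → F and build the canonical LR(0) collection (I0 = CLOSURE({[F' → . F]}), then GOTO on every symbol after a dot until no new states appear). It has 13 states:
  I0: { [D → . / a f], [D → . a], [F → . D f D], [F → . P D L], [F → .], [F' → . F], [P → .] }  — shift, 2 reduces
  I1: { [D → / . a f] }  — shift
  I2: { [F → D . f D] }  — shift
  I3: { [F' → F .] }  — accept
  I4: { [D → . / a f], [D → . a], [F → P . D L] }  — shift
  I5: { [D → a .] }  — reduce
  I6: { [F → P D . L], [L → . id] }  — shift
  I7: { [F → P D L .] }  — reduce
  I8: { [L → id .] }  — reduce
  I9: { [D → . / a f], [D → . a], [F → D f . D] }  — shift
  I10: { [F → D f D .] }  — reduce
  I11: { [D → / a . f] }  — shift
  I12: { [D → / a f .] }  — reduce

I0 contains complete items [F → .], [P → .] — reduce-reduce conflict.

Answer: Yes — I0: [F → .] vs [P → .]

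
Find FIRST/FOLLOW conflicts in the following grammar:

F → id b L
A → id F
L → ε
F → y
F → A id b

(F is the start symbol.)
Nullable non-terminals: L.
L has a nullable alternative but only one production, so nothing to check.

A, F have no nullable alternative, so no FIRST/FOLLOW check is needed there.

No FIRST/FOLLOW conflicts found.

Answer: No FIRST/FOLLOW conflicts.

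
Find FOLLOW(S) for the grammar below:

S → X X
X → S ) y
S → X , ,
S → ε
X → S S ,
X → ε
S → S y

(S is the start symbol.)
{ $, ')', ',', 'y' }

To compute FOLLOW(S), find every occurrence of S on a right-hand side N → α S β: add FIRST(β) \ {ε}, and if β is empty or nullable also add FOLLOW(N). Iterate to a fixed point.

S is the start symbol, so $ ∈ FOLLOW(S).
In X → S ) y: S is followed by ')' y, add FIRST(')' y) \ {ε} = { ')' }
In X → S S ,: S is followed by S ',', add FIRST(S ',') \ {ε} = { ')', ',', 'y' }
In X → S S ,: S is followed by ',', add FIRST(',') \ {ε} = { ',' }
In S → S y: S is followed by y, add FIRST(y) \ {ε} = { 'y' }

Taking the union: FOLLOW(S) = { $, ')', ',', 'y' }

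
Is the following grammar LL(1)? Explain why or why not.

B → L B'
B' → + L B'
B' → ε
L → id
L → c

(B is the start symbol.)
Yes, the grammar is LL(1).

A grammar is LL(1) if for each non-terminal N with multiple productions, the predict sets of those productions are pairwise disjoint, where PREDICT(N → α) = (FIRST(α) \ {ε}) ∪ (FOLLOW(N) if α ⇒* ε).

Relevant sets:
  FOLLOW(B') = { $ }

For B':
  PREDICT(B' → '+' L B') = { '+' }
  PREDICT(B' → ε) = { $ }
For L:
  PREDICT(L → id) = { 'id' }
  PREDICT(L → c) = { 'c' }
B has a single production, so nothing to check there.

All predict sets are disjoint. The grammar IS LL(1).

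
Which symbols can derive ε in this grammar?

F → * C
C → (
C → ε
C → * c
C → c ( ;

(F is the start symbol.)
{ 'C' }

ε-productions: C → ε
So C is immediately nullable.
No further non-terminal can be added: every production for the remaining non-terminals contains a terminal or a non-nullable non-terminal.
Nullable = { 'C' }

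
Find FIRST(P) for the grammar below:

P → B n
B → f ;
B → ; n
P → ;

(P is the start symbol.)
{ ';', 'f' }

FIRST sets of the other non-terminals involved (by the same procedure, iterated to a fixed point):
  FIRST(B) = { ';', 'f' }

From P → B n:
  - B is a non-terminal: add FIRST(B) \ {ε} = { ';', 'f' }
    B is not nullable, so stop
From P → ;:
  - ';' is a terminal: add ';' and stop

Collecting: FIRST(P) = { ';', 'f' }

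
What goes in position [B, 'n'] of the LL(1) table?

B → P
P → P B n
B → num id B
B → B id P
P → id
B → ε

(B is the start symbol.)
B → ε

To find M[B, 'n'], we find productions for B where 'n' is in the predict set (PREDICT(N → α) = (FIRST(α) \ {ε}) ∪ (FOLLOW(N) if α ⇒* ε)).

Relevant sets:
  FIRST(P) = { 'id' }
  FIRST(B) = { 'id', 'num', ε }
  FOLLOW(B) = { $, 'id', 'n' }

B → P: PREDICT = { 'id' }
B → num id B: PREDICT = { 'num' }
B → B id P: PREDICT = { 'id', 'num' }
B → ε: PREDICT = { $, 'id', 'n' }
  'n' is in predict set, so this production goes in M[B, 'n']

M[B, 'n'] = B → ε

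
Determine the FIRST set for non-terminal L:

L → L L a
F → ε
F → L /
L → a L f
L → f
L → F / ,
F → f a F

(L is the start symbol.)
{ '/', 'a', 'f' }

FIRST sets of the other non-terminals involved (by the same procedure, iterated to a fixed point):
  FIRST(F) = { '/', 'a', 'f', ε }

From L → L L a:
  - L is the symbol being defined: contributes nothing new
    L is not nullable, so stop
From L → a L f:
  - a is a terminal: add 'a' and stop
From L → f:
  - f is a terminal: add 'f' and stop
From L → F / ,:
  - F is a non-terminal: add FIRST(F) \ {ε} = { '/', 'a', 'f' }
    F is nullable, so continue to the next symbol
  - '/' is a terminal: add '/' and stop

Collecting: FIRST(L) = { '/', 'a', 'f' }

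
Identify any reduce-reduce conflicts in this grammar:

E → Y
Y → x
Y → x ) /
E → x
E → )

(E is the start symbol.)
Augment with E' → E and build the canonical LR(0) collection (I0 = CLOSURE({[E' → . E]}), then GOTO on every symbol after a dot until no new states appear). It has 7 states:
  I0: { [E → . )], [E → . Y], [E → . x], [E' → . E], [Y → . x ) /], [Y → . x] }  — shift
  I1: { [E → ) .] }  — reduce
  I2: { [E' → E .] }  — accept
  I3: { [E → Y .] }  — reduce
  I4: { [E → x .], [Y → x . ) /], [Y → x .] }  — shift, 2 reduces
  I5: { [Y → x ) . /] }  — shift
  I6: { [Y → x ) / .] }  — reduce

I4 contains complete items [E → x .], [Y → x .] — reduce-reduce conflict.

Answer: Yes — I4: [E → x .] vs [Y → x .]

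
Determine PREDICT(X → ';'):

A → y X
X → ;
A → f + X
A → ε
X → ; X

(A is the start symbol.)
{ ';' }

PREDICT(X → ';') = (FIRST(RHS) \ {ε}) ∪ (FOLLOW(X) if ε ∈ FIRST(RHS), i.e. RHS ⇒* ε)
FIRST(';') = { ';' }
ε ∉ FIRST(';'), so FOLLOW(X) is not added.
PREDICT(X → ';') = { ';' }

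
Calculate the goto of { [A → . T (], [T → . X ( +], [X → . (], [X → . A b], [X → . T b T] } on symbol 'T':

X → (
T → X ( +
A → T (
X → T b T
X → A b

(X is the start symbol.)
{ [A → T . (], [X → T . b T] }

GOTO(I, 'T') = CLOSURE({ [A → αX.β] : [A → α.Xβ] ∈ I, X = 'T' })

Items with dot before 'T', with the dot advanced:
  [A → . T (] → [A → T . (]
  [X → . T b T] → [X → T . b T]
Closure adds nothing (no advanced item has the dot before a non-terminal).

GOTO = { [A → T . (], [X → T . b T] }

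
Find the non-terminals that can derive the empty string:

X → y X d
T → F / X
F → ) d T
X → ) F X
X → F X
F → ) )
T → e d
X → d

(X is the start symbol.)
There are no ε-productions, so no non-terminal can derive ε.
No non-terminals are nullable.

Answer: None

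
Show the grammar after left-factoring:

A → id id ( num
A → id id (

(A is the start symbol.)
A → id id ( A'
A' → num
A' → ε

Left-factoring transforms A → αβ₁ | αβ₂ into A → αA' and A' → β₁ | β₂
(α is the longest common prefix among the alternatives). Repeat until
no nonterminal has two alternatives with a common prefix.

Round 1: A has alternatives sharing prefix 'id id ('. Introduce A': A → id id ( A'
  Add: A' → num
  Add: A' → ε

No remaining common prefixes — done.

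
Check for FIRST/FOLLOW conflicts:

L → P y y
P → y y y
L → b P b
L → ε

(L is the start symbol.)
No FIRST/FOLLOW conflicts.

A FIRST/FOLLOW conflict occurs when a non-terminal N has a nullable alternative N → β (β ⇒* ε) and another alternative N → α with FIRST(α) ∩ FOLLOW(N) ≠ ∅: on such a lookahead the parser cannot decide between expanding α and letting N vanish via β.

Nullable non-terminals: L.
FIRST sets used below: FIRST(P) = { 'y' }

L: nullable alternative(s) L → ε; FOLLOW(L) = { $ }
  L → P y y: FIRST \ {ε} = { 'y' } — disjoint from FOLLOW(L)
  L → b P b: FIRST \ {ε} = { 'b' } — disjoint from FOLLOW(L)
  L → ε: FIRST \ {ε} = { } — this is the only nullable alternative, skip

P has no nullable alternative, so no FIRST/FOLLOW check is needed there.

No FIRST/FOLLOW conflicts found.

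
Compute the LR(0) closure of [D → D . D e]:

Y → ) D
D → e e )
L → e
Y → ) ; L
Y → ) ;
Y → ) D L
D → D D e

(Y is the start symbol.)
{ [D → . D D e], [D → . e e )], [D → D . D e] }

To compute CLOSURE, for each item [A → α.Bβ] where B is a non-terminal, add [B → .γ] for all productions B → γ; repeat for the newly added items until nothing changes.

Start with: [D → D . D e]
  [D → D . D e] has the dot before D: add [D → . e e )], [D → . D D e]
No further items can be added.

CLOSURE = { [D → . D D e], [D → . e e )], [D → D . D e] }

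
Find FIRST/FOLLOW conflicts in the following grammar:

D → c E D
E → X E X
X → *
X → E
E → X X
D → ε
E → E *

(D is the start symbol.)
No FIRST/FOLLOW conflicts.

A FIRST/FOLLOW conflict occurs when a non-terminal N has a nullable alternative N → β (β ⇒* ε) and another alternative N → α with FIRST(α) ∩ FOLLOW(N) ≠ ∅: on such a lookahead the parser cannot decide between expanding α and letting N vanish via β.

Nullable non-terminals: D.

D: nullable alternative(s) D → ε; FOLLOW(D) = { $ }
  D → c E D: FIRST \ {ε} = { 'c' } — disjoint from FOLLOW(D)
  D → ε: FIRST \ {ε} = { } — this is the only nullable alternative, skip

E, X have no nullable alternative, so no FIRST/FOLLOW check is needed there.

No FIRST/FOLLOW conflicts found.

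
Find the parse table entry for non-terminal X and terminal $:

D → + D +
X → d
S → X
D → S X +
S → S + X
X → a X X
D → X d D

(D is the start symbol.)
Empty (error entry)

To find M[X, $], we find productions for X where $ is in the predict set (PREDICT(N → α) = (FIRST(α) \ {ε}) ∪ (FOLLOW(N) if α ⇒* ε)).

X → d: PREDICT = { 'd' }
X → a X X: PREDICT = { 'a' }

M[X, $] is empty (no production applies)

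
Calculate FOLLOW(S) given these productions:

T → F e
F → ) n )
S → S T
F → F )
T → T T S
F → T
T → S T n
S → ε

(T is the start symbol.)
{ $, ')', 'e', 'n' }

To compute FOLLOW(S), find every occurrence of S on a right-hand side N → α S β: add FIRST(β) \ {ε}, and if β is empty or nullable also add FOLLOW(N). Iterate to a fixed point.

In S → S T: S is followed by T, add FIRST(T) \ {ε} = { ')' }
In T → T T S: S is at the end, add FOLLOW(T)
In T → S T n: S is followed by T n, add FIRST(T n) \ {ε} = { ')' }

The FOLLOW sets referred to above (computed the same way, to a fixed point):
  FOLLOW(T) = { $, ')', 'e', 'n' }

Taking the union: FOLLOW(S) = { $, ')', 'e', 'n' }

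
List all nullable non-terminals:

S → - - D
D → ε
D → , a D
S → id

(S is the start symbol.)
ε-productions: D → ε
So D is immediately nullable.
No further non-terminal can be added: every production for the remaining non-terminals contains a terminal or a non-nullable non-terminal.
Nullable = { 'D' }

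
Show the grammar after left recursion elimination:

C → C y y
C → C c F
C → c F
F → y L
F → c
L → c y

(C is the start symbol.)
C → c F C'
C' → y y C'
C' → c F C'
C' → ε
F → y L
F → c
L → c y

C is directly left-recursive. The standard transformation for
  A → A α₁ | ... | A α_m | β₁ | ... | β_n
is
  A  → β₁ A' | ... | β_n A'
  A' → α₁ A' | ... | α_m A' | ε

C → c F becomes C → c F C'
C → C y y becomes C' → y y C'
C → C c F becomes C' → c F C'
Add C' → ε

Productions for other non-terminals are unchanged:
  F → y L
  F → c
  L → c y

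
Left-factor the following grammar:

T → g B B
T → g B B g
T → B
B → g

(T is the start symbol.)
T → g B B T'
T' → ε
T' → g
T → B
B → g

Left-factoring transforms A → αβ₁ | αβ₂ into A → αA' and A' → β₁ | β₂
(α is the longest common prefix among the alternatives). Repeat until
no nonterminal has two alternatives with a common prefix.

Round 1: T has alternatives sharing prefix 'g B B'. Introduce T': T → g B B T'
  Add: T' → ε
  Add: T' → g

No remaining common prefixes — done.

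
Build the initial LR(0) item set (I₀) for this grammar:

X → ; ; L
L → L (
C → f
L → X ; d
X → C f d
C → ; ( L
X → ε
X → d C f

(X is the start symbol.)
{ [C → . ; ( L], [C → . f], [X → . ; ; L], [X → . C f d], [X → . d C f], [X → .], [X' → . X] }

First, augment the grammar with X' → X
I₀ = CLOSURE({ [X' → . X] }):
  [X' → . X] has the dot before X: add [X → . ; ; L], [X → . C f d], [X → .], [X → . d C f]
  [X → . C f d] has the dot before C: add [C → . f], [C → . ; ( L]
No further items can be added.

I₀ = { [C → . ; ( L], [C → . f], [X → . ; ; L], [X → . C f d], [X → . d C f], [X → .], [X' → . X] }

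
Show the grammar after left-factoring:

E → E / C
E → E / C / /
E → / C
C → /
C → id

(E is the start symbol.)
E → E / C E'
E' → ε
E' → / /
E → / C
C → /
C → id

Left-factoring transforms A → αβ₁ | αβ₂ into A → αA' and A' → β₁ | β₂
(α is the longest common prefix among the alternatives). Repeat until
no nonterminal has two alternatives with a common prefix.

Round 1: E has alternatives sharing prefix 'E / C'. Introduce E': E → E / C E'
  Add: E' → ε
  Add: E' → / /

No remaining common prefixes — done.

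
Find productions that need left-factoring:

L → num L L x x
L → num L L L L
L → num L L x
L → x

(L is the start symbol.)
Yes, L has productions with common prefix 'num L L'

Left-factoring is needed when two productions for the same non-terminal
share a common prefix on the right-hand side.

Productions for L:
  L → num L L x x
  L → num L L L L
  L → num L L x
  L → x

Found common prefix 'num L L' in productions for L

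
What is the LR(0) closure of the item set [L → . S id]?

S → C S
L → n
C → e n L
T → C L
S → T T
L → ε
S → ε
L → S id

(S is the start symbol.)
{ [C → . e n L], [L → . S id], [S → . C S], [S → . T T], [S → .], [T → . C L] }

To compute CLOSURE, for each item [A → α.Bβ] where B is a non-terminal, add [B → .γ] for all productions B → γ; repeat for the newly added items until nothing changes.

Start with: [L → . S id]
  [L → . S id] has the dot before S: add [S → . C S], [S → . T T], [S → .]
  [S → . C S] has the dot before C: add [C → . e n L]
  [S → . T T] has the dot before T: add [T → . C L]
No further items can be added.

CLOSURE = { [C → . e n L], [L → . S id], [S → . C S], [S → . T T], [S → .], [T → . C L] }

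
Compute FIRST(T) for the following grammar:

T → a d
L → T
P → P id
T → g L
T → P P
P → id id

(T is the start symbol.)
To compute FIRST(T), examine every production with T on the left-hand side, reading each right-hand side left to right until a non-nullable symbol is reached.

FIRST sets of the other non-terminals involved (by the same procedure, iterated to a fixed point):
  FIRST(P) = { 'id' }

From T → a d:
  - a is a terminal: add 'a' and stop
From T → g L:
  - g is a terminal: add 'g' and stop
From T → P P:
  - P is a non-terminal: add FIRST(P) \ {ε} = { 'id' }
    P is not nullable, so stop

Collecting: FIRST(T) = { 'a', 'g', 'id' }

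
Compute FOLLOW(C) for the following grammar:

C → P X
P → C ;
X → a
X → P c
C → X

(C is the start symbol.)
C is the start symbol, so $ ∈ FOLLOW(C).
In P → C ;: C is followed by ';', add FIRST(';') \ {ε} = { ';' }

Taking the union: FOLLOW(C) = { $, ';' }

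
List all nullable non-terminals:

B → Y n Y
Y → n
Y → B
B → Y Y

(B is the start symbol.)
A non-terminal is nullable if it can derive ε (the empty string): either it has an ε-production, or it has a production whose right-hand side consists entirely of nullable non-terminals.

There are no ε-productions, so no non-terminal can derive ε.
No non-terminals are nullable.

Answer: None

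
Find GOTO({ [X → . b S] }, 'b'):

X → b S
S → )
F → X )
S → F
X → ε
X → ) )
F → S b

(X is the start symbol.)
{ [F → . S b], [F → . X )], [S → . )], [S → . F], [X → . ) )], [X → . b S], [X → .], [X → b . S] }

GOTO(I, 'b') = CLOSURE({ [A → αX.β] : [A → α.Xβ] ∈ I, X = 'b' })

Items with dot before 'b', with the dot advanced:
  [X → . b S] → [X → b . S]
Closure of the advanced items:
  [X → b . S] has the dot before S: add [S → . )], [S → . F]
  [S → . F] has the dot before F: add [F → . X )], [F → . S b]
  [F → . X )] has the dot before X: add [X → . b S], [X → .], [X → . ) )]

GOTO = { [F → . S b], [F → . X )], [S → . )], [S → . F], [X → . ) )], [X → . b S], [X → .], [X → b . S] }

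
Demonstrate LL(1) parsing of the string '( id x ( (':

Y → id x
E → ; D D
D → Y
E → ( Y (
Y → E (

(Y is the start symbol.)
Stack is shown with the top on the left.

Stack       Input         Action
--------------------------------
Y $         ( id x ( ( $  output Y → E (
E ( $       ( id x ( ( $  output E → ( Y (
( Y ( ( $   ( id x ( ( $  match '('
Y ( ( $     id x ( ( $    output Y → id x
id x ( ( $  id x ( ( $    match 'id'
x ( ( $     x ( ( $       match 'x'
( ( $       ( ( $         match '('
( $         ( $           match '('
$           $             accept

The string is accepted.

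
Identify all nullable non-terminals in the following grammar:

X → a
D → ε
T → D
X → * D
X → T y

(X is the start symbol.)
{ 'D', 'T' }

A non-terminal is nullable if it can derive ε (the empty string): either it has an ε-production, or it has a production whose right-hand side consists entirely of nullable non-terminals.

ε-productions: D → ε
So D is immediately nullable.
T → D: every symbol on the right is nullable, so T is nullable too.
No further non-terminal can be added: every production for the remaining non-terminals contains a terminal or a non-nullable non-terminal.
Nullable = { 'D', 'T' }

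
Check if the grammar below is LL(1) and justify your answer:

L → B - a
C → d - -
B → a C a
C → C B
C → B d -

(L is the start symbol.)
No. Predict set conflict for C: { 'd' }

A grammar is LL(1) if for each non-terminal N with multiple productions, the predict sets of those productions are pairwise disjoint, where PREDICT(N → α) = (FIRST(α) \ {ε}) ∪ (FOLLOW(N) if α ⇒* ε).

Relevant sets:
  FIRST(C) = { 'a', 'd' }
  FIRST(B) = { 'a' }

For C:
  PREDICT(C → d '-' '-') = { 'd' }
  PREDICT(C → C B) = { 'a', 'd' }
  PREDICT(C → B d '-') = { 'a' }
L, B have a single production, so nothing to check there.

Conflict found: Predict set conflict for C: { 'd' }
The grammar is NOT LL(1).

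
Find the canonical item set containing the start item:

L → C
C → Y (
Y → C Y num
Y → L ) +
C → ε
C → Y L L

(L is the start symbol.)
{ [C → . Y (], [C → . Y L L], [C → .], [L → . C], [L' → . L], [Y → . C Y num], [Y → . L ) +] }

First, augment the grammar with L' → L
I₀ = CLOSURE({ [L' → . L] }):
  [L' → . L] has the dot before L: add [L → . C]
  [L → . C] has the dot before C: add [C → . Y (], [C → .], [C → . Y L L]
  [C → . Y (] has the dot before Y: add [Y → . C Y num], [Y → . L ) +]
No further items can be added.

I₀ = { [C → . Y (], [C → . Y L L], [C → .], [L → . C], [L' → . L], [Y → . C Y num], [Y → . L ) +] }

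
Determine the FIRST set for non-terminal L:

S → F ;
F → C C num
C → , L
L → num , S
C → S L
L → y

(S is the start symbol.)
{ 'num', 'y' }

From L → num , S:
  - num is a terminal: add 'num' and stop
From L → y:
  - y is a terminal: add 'y' and stop

Collecting: FIRST(L) = { 'num', 'y' }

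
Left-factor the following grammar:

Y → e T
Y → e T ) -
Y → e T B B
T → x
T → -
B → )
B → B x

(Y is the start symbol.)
Left-factoring transforms A → αβ₁ | αβ₂ into A → αA' and A' → β₁ | β₂
(α is the longest common prefix among the alternatives). Repeat until
no nonterminal has two alternatives with a common prefix.

Round 1: Y has alternatives sharing prefix 'e T'. Introduce Y': Y → e T Y'
  Add: Y' → ε
  Add: Y' → ) -
  Add: Y' → B B

No remaining common prefixes — done.

Resulting grammar:
Y → e T Y'
Y' → ε
Y' → ) -
Y' → B B
T → x
T → -
B → )
B → B x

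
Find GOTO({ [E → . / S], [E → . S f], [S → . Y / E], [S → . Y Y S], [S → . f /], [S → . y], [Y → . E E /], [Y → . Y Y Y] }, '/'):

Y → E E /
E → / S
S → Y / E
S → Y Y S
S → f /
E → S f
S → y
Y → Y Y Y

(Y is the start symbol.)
GOTO(I, '/') = CLOSURE({ [A → αX.β] : [A → α.Xβ] ∈ I, X = '/' })

Items with dot before '/', with the dot advanced:
  [E → . / S] → [E → / . S]
Closure of the advanced items:
  [E → / . S] has the dot before S: add [S → . Y / E], [S → . Y Y S], [S → . f /], [S → . y]
  [S → . Y / E] has the dot before Y: add [Y → . E E /], [Y → . Y Y Y]
  [Y → . E E /] has the dot before E: add [E → . / S], [E → . S f]

GOTO = { [E → . / S], [E → . S f], [E → / . S], [S → . Y / E], [S → . Y Y S], [S → . f /], [S → . y], [Y → . E E /], [Y → . Y Y Y] }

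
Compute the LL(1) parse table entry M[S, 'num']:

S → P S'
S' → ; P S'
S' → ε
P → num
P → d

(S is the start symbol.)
To find M[S, 'num'], we find productions for S where 'num' is in the predict set (PREDICT(N → α) = (FIRST(α) \ {ε}) ∪ (FOLLOW(N) if α ⇒* ε)).

Relevant sets:
  FIRST(P) = { 'd', 'num' }

S → P S': PREDICT = { 'd', 'num' }
  'num' is in predict set, so this production goes in M[S, 'num']

M[S, 'num'] = S → P S'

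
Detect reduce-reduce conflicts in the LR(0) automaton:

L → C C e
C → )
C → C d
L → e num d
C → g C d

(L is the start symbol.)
Yes — I7: [C → C d .] vs [C → g C d .]

A reduce-reduce conflict occurs when an LR(0) state has two complete items [A → α .] and [B → β .] — both call for a reduction, and with no lookahead the parser cannot choose between them.

Augment with L' → L and build the canonical LR(0) collection (I0 = CLOSURE({[L' → . L]}), then GOTO on every symbol after a dot until no new states appear). It has 13 states:
  I0: { [C → . )], [C → . C d], [C → . g C d], [L → . C C e], [L → . e num d], [L' → . L] }  — shift
  I1: { [C → ) .] }  — reduce
  I2: { [C → . )], [C → . C d], [C → . g C d], [C → C . d], [L → C . C e] }  — shift
  I3: { [L' → L .] }  — accept
  I4: { [L → e . num d] }  — shift
  I5: { [C → . )], [C → . C d], [C → . g C d], [C → g . C d] }  — shift
  I6: { [C → C . d], [C → g C . d] }  — shift
  I7: { [C → C d .], [C → g C d .] }  — 2 reduces
  I8: { [L → e num . d] }  — shift
  I9: { [L → e num d .] }  — reduce
  I10: { [C → C . d], [L → C C . e] }  — shift
  I11: { [C → C d .] }  — reduce
  I12: { [L → C C e .] }  — reduce

I7 contains complete items [C → C d .], [C → g C d .] — reduce-reduce conflict.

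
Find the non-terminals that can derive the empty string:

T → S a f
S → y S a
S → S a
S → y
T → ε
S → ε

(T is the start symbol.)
{ 'S', 'T' }

A non-terminal is nullable if it can derive ε (the empty string): either it has an ε-production, or it has a production whose right-hand side consists entirely of nullable non-terminals.

ε-productions: T → ε, S → ε
So T, S are immediately nullable.
Every non-terminal is now nullable.
Nullable = { 'S', 'T' }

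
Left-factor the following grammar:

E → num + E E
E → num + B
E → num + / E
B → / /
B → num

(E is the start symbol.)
Left-factoring transforms A → αβ₁ | αβ₂ into A → αA' and A' → β₁ | β₂
(α is the longest common prefix among the alternatives). Repeat until
no nonterminal has two alternatives with a common prefix.

Round 1: E has alternatives sharing prefix 'num +'. Introduce E': E → num + E'
  Add: E' → E E
  Add: E' → B
  Add: E' → / E

No remaining common prefixes — done.

Resulting grammar:
E → num + E'
E' → E E
E' → B
E' → / E
B → / /
B → num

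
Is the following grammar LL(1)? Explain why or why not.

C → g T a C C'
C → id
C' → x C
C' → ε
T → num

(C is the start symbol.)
Relevant sets:
  FOLLOW(C') = { $, 'x' }

For C:
  PREDICT(C → g T a C C') = { 'g' }
  PREDICT(C → id) = { 'id' }
For C':
  PREDICT(C' → x C) = { 'x' }
  PREDICT(C' → ε) = { $, 'x' }
T has a single production, so nothing to check there.

Conflict found: Predict set conflict for C': { 'x' }
The grammar is NOT LL(1).

Answer: No. Predict set conflict for C': { 'x' }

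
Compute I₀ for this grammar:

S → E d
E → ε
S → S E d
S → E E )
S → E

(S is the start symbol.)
First, augment the grammar with S' → S
I₀ = CLOSURE({ [S' → . S] }):
  [S' → . S] has the dot before S: add [S → . E d], [S → . S E d], [S → . E E )], [S → . E]
  [S → . E d] has the dot before E: add [E → .]
No further items can be added.

I₀ = { [E → .], [S → . E E )], [S → . E d], [S → . E], [S → . S E d], [S' → . S] }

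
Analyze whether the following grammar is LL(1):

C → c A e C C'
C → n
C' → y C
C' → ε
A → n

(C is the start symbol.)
No. Predict set conflict for C': { 'y' }

A grammar is LL(1) if for each non-terminal N with multiple productions, the predict sets of those productions are pairwise disjoint, where PREDICT(N → α) = (FIRST(α) \ {ε}) ∪ (FOLLOW(N) if α ⇒* ε).

Relevant sets:
  FOLLOW(C') = { $, 'y' }

For C:
  PREDICT(C → c A e C C') = { 'c' }
  PREDICT(C → n) = { 'n' }
For C':
  PREDICT(C' → y C) = { 'y' }
  PREDICT(C' → ε) = { $, 'y' }
A has a single production, so nothing to check there.

Conflict found: Predict set conflict for C': { 'y' }
The grammar is NOT LL(1).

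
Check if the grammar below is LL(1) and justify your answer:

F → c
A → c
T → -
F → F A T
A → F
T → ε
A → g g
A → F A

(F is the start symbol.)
A grammar is LL(1) if for each non-terminal N with multiple productions, the predict sets of those productions are pairwise disjoint, where PREDICT(N → α) = (FIRST(α) \ {ε}) ∪ (FOLLOW(N) if α ⇒* ε).

Relevant sets:
  FIRST(F) = { 'c' }
  FOLLOW(T) = { $, '-', 'c', 'g' }

For F:
  PREDICT(F → c) = { 'c' }
  PREDICT(F → F A T) = { 'c' }
For A:
  PREDICT(A → c) = { 'c' }
  PREDICT(A → F) = { 'c' }
  PREDICT(A → g g) = { 'g' }
  PREDICT(A → F A) = { 'c' }
For T:
  PREDICT(T → '-') = { '-' }
  PREDICT(T → ε) = { $, '-', 'c', 'g' }

Conflict found: Predict set conflict for F: { 'c' }
The grammar is NOT LL(1).

Answer: No. Predict set conflict for F: { 'c' }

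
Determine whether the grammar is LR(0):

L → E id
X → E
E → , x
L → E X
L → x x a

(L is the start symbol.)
Augment with L' → L and build the canonical LR(0) collection (I0 = CLOSURE({[L' → . L]}), then GOTO on every symbol after a dot until no new states appear). It has 11 states:
  I0: { [E → . , x], [L → . E X], [L → . E id], [L → . x x a], [L' → . L] }  — shift
  I1: { [E → , . x] }  — shift
  I2: { [E → . , x], [L → E . X], [L → E . id], [X → . E] }  — shift
  I3: { [L' → L .] }  — accept
  I4: { [L → x . x a] }  — shift
  I5: { [L → x x . a] }  — shift
  I6: { [L → x x a .] }  — reduce
  I7: { [X → E .] }  — reduce
  I8: { [L → E X .] }  — reduce
  I9: { [L → E id .] }  — reduce
  I10: { [E → , x .] }  — reduce

Every state is either a pure shift/goto state or contains exactly one complete item and nothing to shift — no conflicts. The grammar is LR(0).

Answer: Yes, the grammar is LR(0)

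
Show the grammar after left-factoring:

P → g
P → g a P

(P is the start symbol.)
P → g P'
P' → ε
P' → a P

Left-factoring transforms A → αβ₁ | αβ₂ into A → αA' and A' → β₁ | β₂
(α is the longest common prefix among the alternatives). Repeat until
no nonterminal has two alternatives with a common prefix.

Round 1: P has alternatives sharing prefix 'g'. Introduce P': P → g P'
  Add: P' → ε
  Add: P' → a P

No remaining common prefixes — done.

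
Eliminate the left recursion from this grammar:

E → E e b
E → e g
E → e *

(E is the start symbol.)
E → e g E'
E → e * E'
E' → e b E'
E' → ε

E is directly left-recursive. The standard transformation for
  A → A α₁ | ... | A α_m | β₁ | ... | β_n
is
  A  → β₁ A' | ... | β_n A'
  A' → α₁ A' | ... | α_m A' | ε

E → e g becomes E → e g E'
E → e * becomes E → e * E'
E → E e b becomes E' → e b E'
Add E' → ε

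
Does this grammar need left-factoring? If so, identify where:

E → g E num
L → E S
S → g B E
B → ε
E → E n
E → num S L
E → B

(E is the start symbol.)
No, left-factoring is not needed

Left-factoring is needed when two productions for the same non-terminal
share a common prefix on the right-hand side.

Productions for E:
  E → g E num
  E → E n
  E → num S L
  E → B

No common prefixes found.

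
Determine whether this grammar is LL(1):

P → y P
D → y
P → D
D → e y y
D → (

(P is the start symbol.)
Relevant sets:
  FIRST(D) = { '(', 'e', 'y' }

For P:
  PREDICT(P → y P) = { 'y' }
  PREDICT(P → D) = { '(', 'e', 'y' }
For D:
  PREDICT(D → y) = { 'y' }
  PREDICT(D → e y y) = { 'e' }
  PREDICT(D → '(') = { '(' }

Conflict found: Predict set conflict for P: { 'y' }
The grammar is NOT LL(1).

Answer: No. Predict set conflict for P: { 'y' }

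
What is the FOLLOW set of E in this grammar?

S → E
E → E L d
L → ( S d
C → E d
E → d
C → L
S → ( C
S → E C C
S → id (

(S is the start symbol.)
{ $, '(', 'd' }

To compute FOLLOW(E), find every occurrence of E on a right-hand side N → α E β: add FIRST(β) \ {ε}, and if β is empty or nullable also add FOLLOW(N). Iterate to a fixed point.

In S → E: E is at the end, add FOLLOW(S)
In E → E L d: E is followed by L d, add FIRST(L d) \ {ε} = { '(' }
In C → E d: E is followed by d, add FIRST(d) \ {ε} = { 'd' }
In S → E C C: E is followed by C C, add FIRST(C C) \ {ε} = { '(', 'd' }

The FOLLOW sets referred to above (computed the same way, to a fixed point):
  FOLLOW(S) = { $, 'd' }

Taking the union: FOLLOW(E) = { $, '(', 'd' }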